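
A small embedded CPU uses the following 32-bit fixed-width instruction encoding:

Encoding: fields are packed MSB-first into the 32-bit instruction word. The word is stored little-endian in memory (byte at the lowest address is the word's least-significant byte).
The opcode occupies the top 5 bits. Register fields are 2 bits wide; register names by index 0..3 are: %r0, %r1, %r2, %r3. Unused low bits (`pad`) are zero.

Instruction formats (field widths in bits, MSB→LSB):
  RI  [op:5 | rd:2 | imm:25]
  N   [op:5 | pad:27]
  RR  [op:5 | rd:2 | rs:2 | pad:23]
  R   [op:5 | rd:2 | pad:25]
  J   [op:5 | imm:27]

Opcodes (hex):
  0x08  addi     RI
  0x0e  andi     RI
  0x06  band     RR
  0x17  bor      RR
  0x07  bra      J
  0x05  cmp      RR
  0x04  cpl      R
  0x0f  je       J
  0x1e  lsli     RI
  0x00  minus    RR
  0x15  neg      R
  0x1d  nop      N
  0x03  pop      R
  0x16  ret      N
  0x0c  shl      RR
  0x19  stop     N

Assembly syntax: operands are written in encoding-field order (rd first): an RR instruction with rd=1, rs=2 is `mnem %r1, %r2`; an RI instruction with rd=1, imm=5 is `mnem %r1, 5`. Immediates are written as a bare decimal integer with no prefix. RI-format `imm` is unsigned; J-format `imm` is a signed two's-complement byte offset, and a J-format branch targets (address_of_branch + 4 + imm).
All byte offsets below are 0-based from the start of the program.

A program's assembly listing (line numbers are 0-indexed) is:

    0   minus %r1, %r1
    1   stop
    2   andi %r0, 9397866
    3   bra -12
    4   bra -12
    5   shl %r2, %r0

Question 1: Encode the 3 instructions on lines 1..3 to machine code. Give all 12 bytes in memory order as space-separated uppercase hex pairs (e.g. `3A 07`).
00 00 00 C8 6A 66 8F 70 F4 FF FF 3F

line 1 (stop): pack op=0x19:5|pad=0:27 = 0xc8000000; little→ 00 00 00 c8
line 2 (andi): pack op=0xe:5|rd=0:2|imm=9397866:25 = 0x708f666a; little→ 6a 66 8f 70
line 3 (bra): pack op=0x7:5|imm=-12:27 = 0x3ffffff4; little→ f4 ff ff 3f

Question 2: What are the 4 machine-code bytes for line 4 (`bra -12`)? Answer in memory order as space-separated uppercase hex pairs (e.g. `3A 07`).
F4 FF FF 3F

4. bra fields op=0x7:5|imm=-12:27 → word 3ffffff4h → f4 ff ff 3f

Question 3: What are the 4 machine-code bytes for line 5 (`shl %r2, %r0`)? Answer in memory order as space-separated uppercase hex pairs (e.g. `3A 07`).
00 00 00 64

line 5 (shl): pack op=0xc:5|rd=2:2|rs=0:2|pad=0:23 = 0x64000000; little→ 00 00 00 64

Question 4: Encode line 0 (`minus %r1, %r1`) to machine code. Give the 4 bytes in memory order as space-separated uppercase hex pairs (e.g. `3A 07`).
line 0 (minus): pack op=0x0:5|rd=1:2|rs=1:2|pad=0:23 = 0x02800000; little→ 00 00 80 02

00 00 80 02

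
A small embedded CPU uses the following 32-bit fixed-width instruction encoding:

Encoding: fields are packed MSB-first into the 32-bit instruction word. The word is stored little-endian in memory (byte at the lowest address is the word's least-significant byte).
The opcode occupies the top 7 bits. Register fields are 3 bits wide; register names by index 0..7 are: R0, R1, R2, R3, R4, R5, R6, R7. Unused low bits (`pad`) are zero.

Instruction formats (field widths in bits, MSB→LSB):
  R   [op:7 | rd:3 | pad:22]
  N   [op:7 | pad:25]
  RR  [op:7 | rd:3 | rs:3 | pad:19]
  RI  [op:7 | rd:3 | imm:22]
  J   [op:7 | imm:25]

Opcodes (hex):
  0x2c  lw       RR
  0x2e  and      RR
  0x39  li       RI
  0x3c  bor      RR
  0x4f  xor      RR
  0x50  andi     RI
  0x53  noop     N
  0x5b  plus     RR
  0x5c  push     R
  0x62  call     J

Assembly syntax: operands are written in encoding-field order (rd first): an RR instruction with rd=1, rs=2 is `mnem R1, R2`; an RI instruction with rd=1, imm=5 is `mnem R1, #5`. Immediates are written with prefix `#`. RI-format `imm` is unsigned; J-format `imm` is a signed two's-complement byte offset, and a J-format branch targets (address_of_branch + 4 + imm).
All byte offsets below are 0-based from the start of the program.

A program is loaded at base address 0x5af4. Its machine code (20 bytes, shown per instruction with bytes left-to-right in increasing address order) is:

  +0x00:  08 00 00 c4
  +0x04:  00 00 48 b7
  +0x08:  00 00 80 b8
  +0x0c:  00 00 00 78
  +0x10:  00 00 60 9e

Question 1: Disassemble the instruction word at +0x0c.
off 0x0c: read 00 00 00 78 as little → 0x78000000
  op=0x78000000>>25=0x3c ⇒ bor (RR)
  rd: (w>>22)&0x7=0x0 → R0
  rs: (w>>19)&0x7=0x0 → R0

bor R0, R0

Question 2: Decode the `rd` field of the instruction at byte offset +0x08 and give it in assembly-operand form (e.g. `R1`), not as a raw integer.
off 0x08: read 00 00 80 b8 as little → 0xb8800000
  top 7b → 0x5c → push [R]
  rd: (w>>22)&0x7=0x2 → R2

R2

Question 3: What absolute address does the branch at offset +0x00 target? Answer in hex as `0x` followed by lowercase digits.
@+00  little-endian(08 00 00 c4) = 0xc4000008
  opcode bits[31:25]=0x62: call/J
  imm: (w>>0)&0x1ffffff=0x8 → #8
  target = base 0x5af4 + off 0x00 + 4 + imm 8 = 0x5b00

0x5b00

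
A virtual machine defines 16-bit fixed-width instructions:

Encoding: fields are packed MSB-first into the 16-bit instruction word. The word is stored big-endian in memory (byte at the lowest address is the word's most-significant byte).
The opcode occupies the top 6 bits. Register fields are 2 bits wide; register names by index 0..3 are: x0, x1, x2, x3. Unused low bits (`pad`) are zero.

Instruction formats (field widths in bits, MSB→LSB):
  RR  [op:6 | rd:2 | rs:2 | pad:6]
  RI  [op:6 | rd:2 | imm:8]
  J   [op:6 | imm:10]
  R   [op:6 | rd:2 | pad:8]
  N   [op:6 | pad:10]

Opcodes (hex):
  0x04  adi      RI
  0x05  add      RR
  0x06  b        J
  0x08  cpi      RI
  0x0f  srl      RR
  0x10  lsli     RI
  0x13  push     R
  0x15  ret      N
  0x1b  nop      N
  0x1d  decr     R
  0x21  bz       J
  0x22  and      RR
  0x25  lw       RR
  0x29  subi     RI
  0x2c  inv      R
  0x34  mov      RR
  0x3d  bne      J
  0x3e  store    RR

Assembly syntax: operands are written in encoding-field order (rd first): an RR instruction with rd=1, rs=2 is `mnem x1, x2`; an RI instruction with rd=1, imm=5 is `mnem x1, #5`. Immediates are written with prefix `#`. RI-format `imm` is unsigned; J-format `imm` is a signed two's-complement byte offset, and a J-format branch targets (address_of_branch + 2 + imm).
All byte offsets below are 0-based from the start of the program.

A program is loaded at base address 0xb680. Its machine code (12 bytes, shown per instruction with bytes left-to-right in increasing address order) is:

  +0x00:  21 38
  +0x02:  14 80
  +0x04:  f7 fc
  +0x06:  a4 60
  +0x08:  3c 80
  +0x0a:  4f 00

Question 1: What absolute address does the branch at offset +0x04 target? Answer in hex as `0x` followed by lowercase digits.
0xb682

+0x04: f7 fc ⇒ word 0xf7fc (big)
  opcode bits[15:10]=0x3d: bne/J
  imm@[9:0]=0x3fc (s10→-4) ⇒ #-4
  target = base 0xb680 + off 0x04 + 2 + imm -4 = 0xb682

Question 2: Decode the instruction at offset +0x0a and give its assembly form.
push x3

+0x0a: 4f 00 ⇒ word 0x4f00 (big)
  top 6b → 0x13 → push [R]
  [9:8] rd=3 = x3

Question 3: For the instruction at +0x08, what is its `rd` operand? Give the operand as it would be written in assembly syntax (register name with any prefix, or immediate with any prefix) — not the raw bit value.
@+08  big-endian(3c 80) = 0x3c80
  opcode bits[15:10]=0xf: srl/RR
  rd@[9:8]=0x0 ⇒ x0
  rs@[7:6]=0x2 ⇒ x2

x0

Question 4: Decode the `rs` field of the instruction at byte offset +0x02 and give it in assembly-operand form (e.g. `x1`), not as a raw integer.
x2

[02] 14 80 → 0x1480
  op=0x1480>>10=0x5 ⇒ add (RR)
  [9:8] rd=0 = x0
  [7:6] rs=2 = x2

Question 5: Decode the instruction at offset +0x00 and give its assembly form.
off 0x00: read 21 38 as big → 0x2138
  opcode bits[15:10]=0x8: cpi/RI
  [9:8] rd=1 = x1
  [7:0] imm=56 = #56

cpi x1, #56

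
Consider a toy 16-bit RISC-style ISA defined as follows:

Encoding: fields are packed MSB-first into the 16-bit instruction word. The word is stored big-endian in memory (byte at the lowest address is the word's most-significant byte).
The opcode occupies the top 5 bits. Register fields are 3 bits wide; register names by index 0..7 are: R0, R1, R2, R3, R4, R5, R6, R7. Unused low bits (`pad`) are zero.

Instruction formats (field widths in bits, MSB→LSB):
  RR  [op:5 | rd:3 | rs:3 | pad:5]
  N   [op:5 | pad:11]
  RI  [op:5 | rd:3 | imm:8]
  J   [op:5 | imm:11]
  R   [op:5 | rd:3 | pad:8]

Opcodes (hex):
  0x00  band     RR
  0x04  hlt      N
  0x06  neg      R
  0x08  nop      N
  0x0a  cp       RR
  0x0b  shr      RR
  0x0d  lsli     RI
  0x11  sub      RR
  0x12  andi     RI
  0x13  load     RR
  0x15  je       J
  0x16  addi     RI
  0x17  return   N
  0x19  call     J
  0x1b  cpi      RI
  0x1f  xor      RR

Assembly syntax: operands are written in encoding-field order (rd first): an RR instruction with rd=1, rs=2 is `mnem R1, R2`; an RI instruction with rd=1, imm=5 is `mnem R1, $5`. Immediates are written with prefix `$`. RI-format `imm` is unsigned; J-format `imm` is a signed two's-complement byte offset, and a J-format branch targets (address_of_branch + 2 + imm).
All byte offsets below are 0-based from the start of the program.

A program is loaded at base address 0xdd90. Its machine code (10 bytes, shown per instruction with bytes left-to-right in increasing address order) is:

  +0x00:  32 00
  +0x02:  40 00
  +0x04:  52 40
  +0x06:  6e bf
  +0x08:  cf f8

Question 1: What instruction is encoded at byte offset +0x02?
nop

+0x02: 40 00 ⇒ word 0x4000 (big)
  top 5b → 0x8 → nop [N]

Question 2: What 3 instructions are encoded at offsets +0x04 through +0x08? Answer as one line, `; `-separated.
cp R2, R2; lsli R6, $191; call $-8

[04] 52 40 → 0x5240
  op=0x5240>>11=0xa ⇒ cp (RR)
  rd@[10:8]=0x2 ⇒ R2
  rs@[7:5]=0x2 ⇒ R2
[06] 6e bf → 0x6ebf
  op=0x6ebf>>11=0xd ⇒ lsli (RI)
  rd@[10:8]=0x6 ⇒ R6
  imm@[7:0]=0xbf ⇒ $191
[08] cf f8 → 0xcff8
  op=0xcff8>>11=0x19 ⇒ call (J)
  imm@[10:0]=0x7f8 (s11→-8) ⇒ $-8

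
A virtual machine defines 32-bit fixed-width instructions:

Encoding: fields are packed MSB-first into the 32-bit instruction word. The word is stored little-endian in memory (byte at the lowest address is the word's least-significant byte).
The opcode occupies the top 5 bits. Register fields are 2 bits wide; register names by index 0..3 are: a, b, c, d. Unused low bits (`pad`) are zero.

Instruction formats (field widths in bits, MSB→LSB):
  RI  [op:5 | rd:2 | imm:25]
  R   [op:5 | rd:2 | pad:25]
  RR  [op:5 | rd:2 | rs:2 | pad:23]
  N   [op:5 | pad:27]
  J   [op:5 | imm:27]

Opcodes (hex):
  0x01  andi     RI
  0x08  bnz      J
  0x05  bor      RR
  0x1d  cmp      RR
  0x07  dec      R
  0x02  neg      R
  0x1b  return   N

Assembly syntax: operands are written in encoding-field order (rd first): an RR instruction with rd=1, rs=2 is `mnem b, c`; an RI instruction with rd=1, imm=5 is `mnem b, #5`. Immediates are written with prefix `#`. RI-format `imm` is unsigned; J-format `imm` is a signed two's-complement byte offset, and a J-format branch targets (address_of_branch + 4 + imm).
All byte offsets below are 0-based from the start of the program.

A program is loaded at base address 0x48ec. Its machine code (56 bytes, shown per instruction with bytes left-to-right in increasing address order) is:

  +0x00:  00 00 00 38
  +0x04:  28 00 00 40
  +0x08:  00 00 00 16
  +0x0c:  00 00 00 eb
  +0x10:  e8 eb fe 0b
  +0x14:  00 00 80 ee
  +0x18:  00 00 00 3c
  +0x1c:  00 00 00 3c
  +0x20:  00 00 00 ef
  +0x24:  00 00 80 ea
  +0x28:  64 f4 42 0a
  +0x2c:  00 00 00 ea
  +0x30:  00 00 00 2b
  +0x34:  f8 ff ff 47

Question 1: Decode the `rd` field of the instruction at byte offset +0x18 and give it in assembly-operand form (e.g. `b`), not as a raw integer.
c

@+18  little-endian(00 00 00 3c) = 0x3c000000
  op=0x3c000000>>27=0x7 ⇒ dec (R)
  rd@[26:25]=0x2 ⇒ c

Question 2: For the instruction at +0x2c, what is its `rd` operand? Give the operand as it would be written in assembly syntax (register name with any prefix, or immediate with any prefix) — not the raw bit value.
@+2c  little-endian(00 00 00 ea) = 0xea000000
  op=0xea000000>>27=0x1d ⇒ cmp (RR)
  [26:25] rd=1 = b
  [24:23] rs=0 = a

b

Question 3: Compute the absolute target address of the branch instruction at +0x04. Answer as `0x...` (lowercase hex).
0x491c

off 0x04: read 28 00 00 40 as little → 0x40000028
  op=0x40000028>>27=0x8 ⇒ bnz (J)
  imm: (w>>0)&0x7ffffff=0x28 → #40
  target = base 0x48ec + off 0x04 + 4 + imm 40 = 0x491c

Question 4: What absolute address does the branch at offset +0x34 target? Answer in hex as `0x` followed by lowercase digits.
+0x34: f8 ff ff 47 ⇒ word 0x47fffff8 (little)
  opcode bits[31:27]=0x8: bnz/J
  imm@[26:0]=0x7fffff8 (s27→-8) ⇒ #-8
  target = base 0x48ec + off 0x34 + 4 + imm -8 = 0x491c

0x491c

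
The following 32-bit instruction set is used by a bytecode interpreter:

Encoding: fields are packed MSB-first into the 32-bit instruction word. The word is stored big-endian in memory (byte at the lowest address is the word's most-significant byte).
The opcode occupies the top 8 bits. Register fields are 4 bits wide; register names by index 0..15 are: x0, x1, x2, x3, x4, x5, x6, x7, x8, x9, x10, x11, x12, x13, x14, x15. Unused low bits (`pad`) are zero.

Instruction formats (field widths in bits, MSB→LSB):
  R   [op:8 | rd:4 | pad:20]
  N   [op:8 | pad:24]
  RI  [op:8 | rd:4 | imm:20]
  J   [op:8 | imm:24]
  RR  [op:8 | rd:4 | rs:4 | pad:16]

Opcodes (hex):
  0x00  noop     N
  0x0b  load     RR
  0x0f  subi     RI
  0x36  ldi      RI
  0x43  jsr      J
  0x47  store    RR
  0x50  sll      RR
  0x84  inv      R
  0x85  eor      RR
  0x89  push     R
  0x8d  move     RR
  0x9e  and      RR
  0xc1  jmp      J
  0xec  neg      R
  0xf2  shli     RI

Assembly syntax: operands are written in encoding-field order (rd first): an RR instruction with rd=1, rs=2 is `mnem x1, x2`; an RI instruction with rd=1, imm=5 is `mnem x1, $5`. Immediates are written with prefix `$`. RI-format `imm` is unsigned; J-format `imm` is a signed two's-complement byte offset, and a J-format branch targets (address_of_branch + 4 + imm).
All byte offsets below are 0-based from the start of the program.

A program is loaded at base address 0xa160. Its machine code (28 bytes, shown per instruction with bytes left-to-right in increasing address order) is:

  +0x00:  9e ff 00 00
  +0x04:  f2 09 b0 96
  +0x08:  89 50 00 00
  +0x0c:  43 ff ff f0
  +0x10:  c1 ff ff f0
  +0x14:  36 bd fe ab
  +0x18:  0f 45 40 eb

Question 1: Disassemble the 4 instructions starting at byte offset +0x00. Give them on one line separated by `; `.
and x15, x15; shli x0, $635030; push x5; jsr $-16

off 0x00: read 9e ff 00 00 as big → 0x9eff0000
  op=0x9eff0000>>24=0x9e ⇒ and (RR)
  rd: (w>>20)&0xf=0xf → x15
  rs: (w>>16)&0xf=0xf → x15
off 0x04: read f2 09 b0 96 as big → 0xf209b096
  op=0xf209b096>>24=0xf2 ⇒ shli (RI)
  rd: (w>>20)&0xf=0x0 → x0
  imm: (w>>0)&0xfffff=0x9b096 → $635030
off 0x08: read 89 50 00 00 as big → 0x89500000
  op=0x89500000>>24=0x89 ⇒ push (R)
  rd: (w>>20)&0xf=0x5 → x5
off 0x0c: read 43 ff ff f0 as big → 0x43fffff0
  op=0x43fffff0>>24=0x43 ⇒ jsr (J)
  imm: (w>>0)&0xffffff=0xfffff0 (s24→-16) → $-16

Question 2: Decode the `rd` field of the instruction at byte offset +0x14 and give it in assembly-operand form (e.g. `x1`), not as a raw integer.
x11

+0x14: 36 bd fe ab ⇒ word 0x36bdfeab (big)
  opcode bits[31:24]=0x36: ldi/RI
  rd: (w>>20)&0xf=0xb → x11
  imm: (w>>0)&0xfffff=0xdfeab → $917163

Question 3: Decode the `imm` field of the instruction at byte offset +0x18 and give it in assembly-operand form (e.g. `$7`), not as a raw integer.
off 0x18: read 0f 45 40 eb as big → 0x0f4540eb
  op=0x0f4540eb>>24=0xf ⇒ subi (RI)
  [23:20] rd=4 = x4
  [19:0] imm=344299 = $344299

$344299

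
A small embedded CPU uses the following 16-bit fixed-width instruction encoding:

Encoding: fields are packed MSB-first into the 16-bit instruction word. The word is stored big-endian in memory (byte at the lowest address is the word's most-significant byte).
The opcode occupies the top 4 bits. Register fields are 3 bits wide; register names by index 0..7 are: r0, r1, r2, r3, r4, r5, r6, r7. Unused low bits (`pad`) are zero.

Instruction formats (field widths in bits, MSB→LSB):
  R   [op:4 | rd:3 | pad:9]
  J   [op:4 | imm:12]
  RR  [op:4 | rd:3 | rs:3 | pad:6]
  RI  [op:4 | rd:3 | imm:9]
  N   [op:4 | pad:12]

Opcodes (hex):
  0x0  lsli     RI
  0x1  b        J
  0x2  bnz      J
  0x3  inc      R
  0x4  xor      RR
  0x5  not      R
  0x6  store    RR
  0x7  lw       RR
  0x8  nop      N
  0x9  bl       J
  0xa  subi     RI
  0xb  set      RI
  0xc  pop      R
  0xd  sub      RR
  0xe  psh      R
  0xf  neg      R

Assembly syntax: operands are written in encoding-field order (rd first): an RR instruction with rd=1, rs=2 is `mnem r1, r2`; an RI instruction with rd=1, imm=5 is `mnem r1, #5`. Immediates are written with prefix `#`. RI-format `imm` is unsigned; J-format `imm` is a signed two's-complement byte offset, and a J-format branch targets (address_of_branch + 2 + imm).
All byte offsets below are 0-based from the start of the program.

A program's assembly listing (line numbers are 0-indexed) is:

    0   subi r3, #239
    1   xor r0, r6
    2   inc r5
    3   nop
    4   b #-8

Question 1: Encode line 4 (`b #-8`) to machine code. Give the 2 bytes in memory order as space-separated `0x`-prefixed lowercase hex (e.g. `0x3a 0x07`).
L4: b op=0x1:4|imm=-8:12 ⇒ 0x1ff8 ⇒ big 1f f8

0x1f 0xf8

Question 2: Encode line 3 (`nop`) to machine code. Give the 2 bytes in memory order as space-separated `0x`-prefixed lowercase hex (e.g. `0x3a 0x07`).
0x80 0x00

L3: nop op=0x8:4|pad=0:12 ⇒ 0x8000 ⇒ big 80 00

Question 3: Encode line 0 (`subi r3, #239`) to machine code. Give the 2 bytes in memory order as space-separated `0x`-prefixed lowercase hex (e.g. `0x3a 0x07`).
0xa6 0xef

line 0 (subi): pack op=0xa:4|rd=3:3|imm=239:9 = 0xa6ef; big→ a6 ef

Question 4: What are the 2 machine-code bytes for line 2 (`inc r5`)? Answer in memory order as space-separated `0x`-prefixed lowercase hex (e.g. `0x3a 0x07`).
2. inc fields op=0x3:4|rd=5:3|pad=0:9 → word 3a00h → 3a 00

0x3a 0x00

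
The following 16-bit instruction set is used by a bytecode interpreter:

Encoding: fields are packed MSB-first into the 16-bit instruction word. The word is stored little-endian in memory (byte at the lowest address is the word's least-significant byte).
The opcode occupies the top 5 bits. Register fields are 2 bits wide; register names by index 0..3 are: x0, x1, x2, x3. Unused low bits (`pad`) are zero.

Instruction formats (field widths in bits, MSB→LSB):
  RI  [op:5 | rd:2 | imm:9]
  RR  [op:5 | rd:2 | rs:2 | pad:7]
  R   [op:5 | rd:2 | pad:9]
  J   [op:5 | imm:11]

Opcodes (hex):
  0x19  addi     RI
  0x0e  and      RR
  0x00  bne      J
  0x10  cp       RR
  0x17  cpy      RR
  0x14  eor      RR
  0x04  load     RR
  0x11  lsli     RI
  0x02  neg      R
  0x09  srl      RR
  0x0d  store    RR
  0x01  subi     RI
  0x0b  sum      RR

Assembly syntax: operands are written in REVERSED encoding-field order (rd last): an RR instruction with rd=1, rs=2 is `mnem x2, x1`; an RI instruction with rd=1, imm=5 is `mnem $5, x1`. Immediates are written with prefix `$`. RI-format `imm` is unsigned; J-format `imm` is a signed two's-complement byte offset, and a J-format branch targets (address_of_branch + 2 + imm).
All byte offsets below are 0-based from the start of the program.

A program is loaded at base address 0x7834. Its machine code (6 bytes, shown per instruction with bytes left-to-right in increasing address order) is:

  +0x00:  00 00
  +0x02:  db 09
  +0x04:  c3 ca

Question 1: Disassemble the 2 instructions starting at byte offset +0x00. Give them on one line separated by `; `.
+0x00: 00 00 ⇒ word 0x0000 (little)
  opcode bits[15:11]=0x0: bne/J
  [10:0] imm=0 = $0
+0x02: db 09 ⇒ word 0x09db (little)
  opcode bits[15:11]=0x1: subi/RI
  [10:9] rd=0 = x0
  [8:0] imm=475 = $475

bne $0; subi $475, x0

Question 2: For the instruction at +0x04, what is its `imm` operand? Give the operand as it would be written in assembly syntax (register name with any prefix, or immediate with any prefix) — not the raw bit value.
off 0x04: read c3 ca as little → 0xcac3
  opcode bits[15:11]=0x19: addi/RI
  rd@[10:9]=0x1 ⇒ x1
  imm@[8:0]=0xc3 ⇒ $195

$195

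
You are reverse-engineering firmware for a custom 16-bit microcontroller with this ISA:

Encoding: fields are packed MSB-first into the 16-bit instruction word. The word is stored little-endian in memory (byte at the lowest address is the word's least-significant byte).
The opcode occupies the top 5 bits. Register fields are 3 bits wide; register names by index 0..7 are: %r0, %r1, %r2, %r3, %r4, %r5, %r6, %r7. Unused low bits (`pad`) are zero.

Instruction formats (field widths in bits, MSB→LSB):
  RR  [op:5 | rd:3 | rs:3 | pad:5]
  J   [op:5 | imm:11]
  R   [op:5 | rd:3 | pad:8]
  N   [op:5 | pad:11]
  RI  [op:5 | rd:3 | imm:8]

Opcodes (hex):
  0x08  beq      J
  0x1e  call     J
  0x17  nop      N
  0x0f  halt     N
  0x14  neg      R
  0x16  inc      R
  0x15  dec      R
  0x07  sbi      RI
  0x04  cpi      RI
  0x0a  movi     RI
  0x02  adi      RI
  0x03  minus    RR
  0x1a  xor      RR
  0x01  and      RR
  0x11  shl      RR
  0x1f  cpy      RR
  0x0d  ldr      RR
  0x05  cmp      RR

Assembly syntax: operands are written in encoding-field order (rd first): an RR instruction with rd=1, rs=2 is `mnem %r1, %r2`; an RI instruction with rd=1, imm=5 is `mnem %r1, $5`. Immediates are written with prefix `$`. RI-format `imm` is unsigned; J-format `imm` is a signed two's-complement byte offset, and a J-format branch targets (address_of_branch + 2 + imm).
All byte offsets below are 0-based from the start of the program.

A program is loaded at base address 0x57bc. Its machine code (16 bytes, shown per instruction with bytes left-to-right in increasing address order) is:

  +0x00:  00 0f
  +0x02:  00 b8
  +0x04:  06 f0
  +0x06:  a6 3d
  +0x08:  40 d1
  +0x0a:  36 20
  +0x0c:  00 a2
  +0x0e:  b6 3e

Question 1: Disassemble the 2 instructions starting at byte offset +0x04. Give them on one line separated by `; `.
@+04  little-endian(06 f0) = 0xf006
  opcode bits[15:11]=0x1e: call/J
  imm: (w>>0)&0x7ff=0x6 → $6
@+06  little-endian(a6 3d) = 0x3da6
  opcode bits[15:11]=0x7: sbi/RI
  rd: (w>>8)&0x7=0x5 → %r5
  imm: (w>>0)&0xff=0xa6 → $166

call $6; sbi %r5, $166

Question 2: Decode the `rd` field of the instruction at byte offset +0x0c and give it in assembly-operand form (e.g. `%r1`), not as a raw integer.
%r2

@+0c  little-endian(00 a2) = 0xa200
  top 5b → 0x14 → neg [R]
  rd@[10:8]=0x2 ⇒ %r2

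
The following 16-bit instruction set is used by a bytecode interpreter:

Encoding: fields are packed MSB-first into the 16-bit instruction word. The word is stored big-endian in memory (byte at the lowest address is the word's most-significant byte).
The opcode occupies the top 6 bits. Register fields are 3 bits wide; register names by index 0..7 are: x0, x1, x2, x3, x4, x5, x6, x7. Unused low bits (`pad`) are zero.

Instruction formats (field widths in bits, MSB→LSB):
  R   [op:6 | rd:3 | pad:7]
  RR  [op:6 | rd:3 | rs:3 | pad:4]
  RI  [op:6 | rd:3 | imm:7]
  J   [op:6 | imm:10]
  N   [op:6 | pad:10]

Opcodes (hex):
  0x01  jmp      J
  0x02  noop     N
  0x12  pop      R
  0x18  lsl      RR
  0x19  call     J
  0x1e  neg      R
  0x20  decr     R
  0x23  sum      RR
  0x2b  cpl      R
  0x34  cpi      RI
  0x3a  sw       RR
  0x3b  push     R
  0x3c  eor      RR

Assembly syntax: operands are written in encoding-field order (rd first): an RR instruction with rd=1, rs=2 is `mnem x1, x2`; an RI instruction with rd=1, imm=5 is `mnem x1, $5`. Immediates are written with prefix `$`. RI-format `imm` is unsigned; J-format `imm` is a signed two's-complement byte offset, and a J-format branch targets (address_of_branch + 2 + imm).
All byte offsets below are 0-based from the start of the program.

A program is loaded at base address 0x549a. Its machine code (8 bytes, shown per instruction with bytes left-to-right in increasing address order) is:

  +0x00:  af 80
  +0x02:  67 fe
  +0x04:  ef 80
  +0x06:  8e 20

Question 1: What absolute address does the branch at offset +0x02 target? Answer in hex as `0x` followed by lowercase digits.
0x549c

@+02  big-endian(67 fe) = 0x67fe
  opcode bits[15:10]=0x19: call/J
  imm@[9:0]=0x3fe (s10→-2) ⇒ $-2
  target = base 0x549a + off 0x02 + 2 + imm -2 = 0x549c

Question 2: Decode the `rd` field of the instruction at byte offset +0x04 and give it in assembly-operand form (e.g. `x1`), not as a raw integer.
x7

off 0x04: read ef 80 as big → 0xef80
  op=0xef80>>10=0x3b ⇒ push (R)
  rd: (w>>7)&0x7=0x7 → x7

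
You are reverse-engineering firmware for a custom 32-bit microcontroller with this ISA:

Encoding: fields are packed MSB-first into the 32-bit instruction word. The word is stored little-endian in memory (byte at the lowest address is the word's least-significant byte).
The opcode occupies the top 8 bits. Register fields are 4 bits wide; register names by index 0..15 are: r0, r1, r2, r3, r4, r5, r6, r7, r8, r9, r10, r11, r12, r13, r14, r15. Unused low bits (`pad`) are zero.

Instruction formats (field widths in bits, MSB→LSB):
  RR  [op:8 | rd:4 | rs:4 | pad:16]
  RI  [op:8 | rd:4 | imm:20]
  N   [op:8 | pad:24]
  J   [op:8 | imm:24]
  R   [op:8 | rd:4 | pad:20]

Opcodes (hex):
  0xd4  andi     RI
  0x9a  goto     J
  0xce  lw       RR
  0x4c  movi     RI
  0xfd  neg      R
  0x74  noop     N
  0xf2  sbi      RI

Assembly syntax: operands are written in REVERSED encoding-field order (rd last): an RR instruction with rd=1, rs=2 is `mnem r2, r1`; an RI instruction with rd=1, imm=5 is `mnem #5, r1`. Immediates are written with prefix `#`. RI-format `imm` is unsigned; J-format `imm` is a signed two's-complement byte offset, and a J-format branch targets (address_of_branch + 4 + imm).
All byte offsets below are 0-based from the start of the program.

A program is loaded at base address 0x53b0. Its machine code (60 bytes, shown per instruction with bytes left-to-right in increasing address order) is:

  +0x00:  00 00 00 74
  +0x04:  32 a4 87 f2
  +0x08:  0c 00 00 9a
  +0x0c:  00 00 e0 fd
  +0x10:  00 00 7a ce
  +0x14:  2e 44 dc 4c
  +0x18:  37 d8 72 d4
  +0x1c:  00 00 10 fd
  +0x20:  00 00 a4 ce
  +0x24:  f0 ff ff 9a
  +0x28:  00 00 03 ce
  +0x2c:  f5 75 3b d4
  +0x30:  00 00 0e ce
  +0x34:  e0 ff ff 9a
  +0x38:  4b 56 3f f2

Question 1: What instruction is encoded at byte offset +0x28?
@+28  little-endian(00 00 03 ce) = 0xce030000
  opcode bits[31:24]=0xce: lw/RR
  rd@[23:20]=0x0 ⇒ r0
  rs@[19:16]=0x3 ⇒ r3

lw r3, r0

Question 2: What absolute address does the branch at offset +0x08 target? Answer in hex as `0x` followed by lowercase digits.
0x53c8

off 0x08: read 0c 00 00 9a as little → 0x9a00000c
  top 8b → 0x9a → goto [J]
  imm: (w>>0)&0xffffff=0xc → #12
  target = base 0x53b0 + off 0x08 + 4 + imm 12 = 0x53c8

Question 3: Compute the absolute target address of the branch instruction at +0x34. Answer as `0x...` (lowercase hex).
0x53c8

[34] e0 ff ff 9a → 0x9affffe0
  top 8b → 0x9a → goto [J]
  imm@[23:0]=0xffffe0 (s24→-32) ⇒ #-32
  target = base 0x53b0 + off 0x34 + 4 + imm -32 = 0x53c8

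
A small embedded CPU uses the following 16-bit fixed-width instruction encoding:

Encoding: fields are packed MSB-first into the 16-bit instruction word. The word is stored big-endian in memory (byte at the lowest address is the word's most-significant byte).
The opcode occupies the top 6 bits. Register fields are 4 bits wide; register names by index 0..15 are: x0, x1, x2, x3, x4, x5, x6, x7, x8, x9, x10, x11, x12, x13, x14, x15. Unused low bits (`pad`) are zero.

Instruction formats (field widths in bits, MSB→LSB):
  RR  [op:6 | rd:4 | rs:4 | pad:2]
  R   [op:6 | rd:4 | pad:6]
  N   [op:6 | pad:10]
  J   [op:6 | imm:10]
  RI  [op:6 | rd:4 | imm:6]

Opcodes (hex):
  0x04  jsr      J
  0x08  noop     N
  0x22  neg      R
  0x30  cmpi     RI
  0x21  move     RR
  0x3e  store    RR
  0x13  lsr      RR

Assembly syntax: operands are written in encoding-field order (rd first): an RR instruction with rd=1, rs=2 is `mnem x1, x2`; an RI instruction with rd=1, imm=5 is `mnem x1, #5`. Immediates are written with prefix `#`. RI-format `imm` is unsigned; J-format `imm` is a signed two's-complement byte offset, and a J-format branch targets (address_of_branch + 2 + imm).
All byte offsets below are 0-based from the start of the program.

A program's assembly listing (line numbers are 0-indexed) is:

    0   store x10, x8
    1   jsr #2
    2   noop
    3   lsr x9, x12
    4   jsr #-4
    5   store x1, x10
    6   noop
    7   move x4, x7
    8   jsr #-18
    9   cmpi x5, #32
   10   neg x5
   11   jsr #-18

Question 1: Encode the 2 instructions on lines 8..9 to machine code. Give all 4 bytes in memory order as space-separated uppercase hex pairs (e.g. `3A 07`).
line 8 (jsr): pack op=0x4:6|imm=-18:10 = 0x13ee; big→ 13 ee
line 9 (cmpi): pack op=0x30:6|rd=5:4|imm=32:6 = 0xc160; big→ c1 60

13 EE C1 60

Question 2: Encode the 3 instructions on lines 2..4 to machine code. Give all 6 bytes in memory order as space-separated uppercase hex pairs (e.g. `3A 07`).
line 2 (noop): pack op=0x8:6|pad=0:10 = 0x2000; big→ 20 00
line 3 (lsr): pack op=0x13:6|rd=9:4|rs=12:4|pad=0:2 = 0x4e70; big→ 4e 70
line 4 (jsr): pack op=0x4:6|imm=-4:10 = 0x13fc; big→ 13 fc

20 00 4E 70 13 FC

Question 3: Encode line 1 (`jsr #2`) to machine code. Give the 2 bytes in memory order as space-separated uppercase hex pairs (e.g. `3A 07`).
10 02

line 1 (jsr): pack op=0x4:6|imm=2:10 = 0x1002; big→ 10 02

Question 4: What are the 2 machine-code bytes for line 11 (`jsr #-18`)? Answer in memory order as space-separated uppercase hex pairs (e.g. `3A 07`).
13 EE

L11: jsr op=0x4:6|imm=-18:10 ⇒ 0x13ee ⇒ big 13 ee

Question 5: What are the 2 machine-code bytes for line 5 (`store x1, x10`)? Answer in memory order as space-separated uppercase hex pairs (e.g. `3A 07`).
L5: store op=0x3e:6|rd=1:4|rs=10:4|pad=0:2 ⇒ 0xf868 ⇒ big f8 68

F8 68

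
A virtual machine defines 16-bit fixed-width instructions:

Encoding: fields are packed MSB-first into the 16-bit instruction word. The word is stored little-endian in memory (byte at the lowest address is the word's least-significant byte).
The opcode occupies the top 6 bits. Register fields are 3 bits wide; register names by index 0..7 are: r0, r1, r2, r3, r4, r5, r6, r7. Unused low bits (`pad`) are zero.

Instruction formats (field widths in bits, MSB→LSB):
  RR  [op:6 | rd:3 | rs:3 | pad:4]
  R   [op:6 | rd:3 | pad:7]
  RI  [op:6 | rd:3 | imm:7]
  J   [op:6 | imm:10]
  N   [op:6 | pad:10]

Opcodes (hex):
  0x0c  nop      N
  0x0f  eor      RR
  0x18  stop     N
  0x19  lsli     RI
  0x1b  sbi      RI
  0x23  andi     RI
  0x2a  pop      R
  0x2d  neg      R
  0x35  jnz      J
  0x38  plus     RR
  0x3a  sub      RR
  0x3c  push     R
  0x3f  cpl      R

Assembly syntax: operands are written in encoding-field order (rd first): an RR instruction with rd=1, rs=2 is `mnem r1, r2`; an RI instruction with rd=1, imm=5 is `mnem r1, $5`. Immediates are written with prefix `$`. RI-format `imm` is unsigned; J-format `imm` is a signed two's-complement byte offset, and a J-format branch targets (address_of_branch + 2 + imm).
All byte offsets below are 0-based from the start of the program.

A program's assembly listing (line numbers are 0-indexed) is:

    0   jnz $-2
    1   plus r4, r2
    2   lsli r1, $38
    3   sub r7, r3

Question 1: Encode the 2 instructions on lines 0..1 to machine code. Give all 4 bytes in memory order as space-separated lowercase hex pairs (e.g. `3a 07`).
fe d7 20 e2

L0: jnz op=0x35:6|imm=-2:10 ⇒ 0xd7fe ⇒ little fe d7
L1: plus op=0x38:6|rd=4:3|rs=2:3|pad=0:4 ⇒ 0xe220 ⇒ little 20 e2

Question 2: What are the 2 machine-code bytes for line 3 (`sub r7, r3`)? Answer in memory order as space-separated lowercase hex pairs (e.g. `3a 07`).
3. sub fields op=0x3a:6|rd=7:3|rs=3:3|pad=0:4 → word ebb0h → b0 eb

b0 eb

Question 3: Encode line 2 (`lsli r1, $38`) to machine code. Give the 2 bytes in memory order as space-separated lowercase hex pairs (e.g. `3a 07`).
a6 64

line 2 (lsli): pack op=0x19:6|rd=1:3|imm=38:7 = 0x64a6; little→ a6 64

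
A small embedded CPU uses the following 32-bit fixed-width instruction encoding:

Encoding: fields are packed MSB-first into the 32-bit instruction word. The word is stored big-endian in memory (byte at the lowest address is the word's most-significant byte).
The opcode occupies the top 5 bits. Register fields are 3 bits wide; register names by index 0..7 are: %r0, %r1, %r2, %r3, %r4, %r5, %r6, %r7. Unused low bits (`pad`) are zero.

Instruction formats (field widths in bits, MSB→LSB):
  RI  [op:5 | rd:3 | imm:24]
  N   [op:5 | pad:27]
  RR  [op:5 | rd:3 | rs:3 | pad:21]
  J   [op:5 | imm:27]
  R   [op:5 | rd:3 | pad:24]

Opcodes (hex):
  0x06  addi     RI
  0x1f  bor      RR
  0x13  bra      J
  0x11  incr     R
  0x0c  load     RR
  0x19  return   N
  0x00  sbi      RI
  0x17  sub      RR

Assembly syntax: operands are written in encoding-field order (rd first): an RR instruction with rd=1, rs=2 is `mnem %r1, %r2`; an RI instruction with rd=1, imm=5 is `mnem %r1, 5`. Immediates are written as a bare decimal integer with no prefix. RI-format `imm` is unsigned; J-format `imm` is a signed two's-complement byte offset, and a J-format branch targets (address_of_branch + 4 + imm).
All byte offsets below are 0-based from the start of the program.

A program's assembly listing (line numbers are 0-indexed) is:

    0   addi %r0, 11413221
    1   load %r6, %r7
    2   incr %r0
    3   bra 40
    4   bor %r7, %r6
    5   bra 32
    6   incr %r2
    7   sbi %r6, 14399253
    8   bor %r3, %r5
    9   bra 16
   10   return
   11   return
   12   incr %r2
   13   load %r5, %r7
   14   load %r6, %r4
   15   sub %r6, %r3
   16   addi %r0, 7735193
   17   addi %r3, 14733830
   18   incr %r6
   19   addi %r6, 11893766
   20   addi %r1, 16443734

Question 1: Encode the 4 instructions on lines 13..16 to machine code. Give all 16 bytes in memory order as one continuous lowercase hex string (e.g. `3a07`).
13. load fields op=0xc:5|rd=5:3|rs=7:3|pad=0:21 → word 65e00000h → 65 e0 00 00
14. load fields op=0xc:5|rd=6:3|rs=4:3|pad=0:21 → word 66800000h → 66 80 00 00
15. sub fields op=0x17:5|rd=6:3|rs=3:3|pad=0:21 → word be600000h → be 60 00 00
16. addi fields op=0x6:5|rd=0:3|imm=7735193:24 → word 30760799h → 30 76 07 99

65e0000066800000be60000030760799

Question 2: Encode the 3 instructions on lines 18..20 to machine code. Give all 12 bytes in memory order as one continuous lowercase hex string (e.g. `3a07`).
L18: incr op=0x11:5|rd=6:3|pad=0:24 ⇒ 0x8e000000 ⇒ big 8e 00 00 00
L19: addi op=0x6:5|rd=6:3|imm=11893766:24 ⇒ 0x36b57c06 ⇒ big 36 b5 7c 06
L20: addi op=0x6:5|rd=1:3|imm=16443734:24 ⇒ 0x31fae956 ⇒ big 31 fa e9 56

8e00000036b57c0631fae956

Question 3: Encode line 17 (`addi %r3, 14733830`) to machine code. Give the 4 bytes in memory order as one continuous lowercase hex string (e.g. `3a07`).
17. addi fields op=0x6:5|rd=3:3|imm=14733830:24 → word 33e0d206h → 33 e0 d2 06

33e0d206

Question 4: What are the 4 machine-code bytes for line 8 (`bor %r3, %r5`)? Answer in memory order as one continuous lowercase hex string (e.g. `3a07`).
L8: bor op=0x1f:5|rd=3:3|rs=5:3|pad=0:21 ⇒ 0xfba00000 ⇒ big fb a0 00 00

fba00000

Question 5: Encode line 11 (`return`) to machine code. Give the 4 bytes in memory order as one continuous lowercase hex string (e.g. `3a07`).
11. return fields op=0x19:5|pad=0:27 → word c8000000h → c8 00 00 00

c8000000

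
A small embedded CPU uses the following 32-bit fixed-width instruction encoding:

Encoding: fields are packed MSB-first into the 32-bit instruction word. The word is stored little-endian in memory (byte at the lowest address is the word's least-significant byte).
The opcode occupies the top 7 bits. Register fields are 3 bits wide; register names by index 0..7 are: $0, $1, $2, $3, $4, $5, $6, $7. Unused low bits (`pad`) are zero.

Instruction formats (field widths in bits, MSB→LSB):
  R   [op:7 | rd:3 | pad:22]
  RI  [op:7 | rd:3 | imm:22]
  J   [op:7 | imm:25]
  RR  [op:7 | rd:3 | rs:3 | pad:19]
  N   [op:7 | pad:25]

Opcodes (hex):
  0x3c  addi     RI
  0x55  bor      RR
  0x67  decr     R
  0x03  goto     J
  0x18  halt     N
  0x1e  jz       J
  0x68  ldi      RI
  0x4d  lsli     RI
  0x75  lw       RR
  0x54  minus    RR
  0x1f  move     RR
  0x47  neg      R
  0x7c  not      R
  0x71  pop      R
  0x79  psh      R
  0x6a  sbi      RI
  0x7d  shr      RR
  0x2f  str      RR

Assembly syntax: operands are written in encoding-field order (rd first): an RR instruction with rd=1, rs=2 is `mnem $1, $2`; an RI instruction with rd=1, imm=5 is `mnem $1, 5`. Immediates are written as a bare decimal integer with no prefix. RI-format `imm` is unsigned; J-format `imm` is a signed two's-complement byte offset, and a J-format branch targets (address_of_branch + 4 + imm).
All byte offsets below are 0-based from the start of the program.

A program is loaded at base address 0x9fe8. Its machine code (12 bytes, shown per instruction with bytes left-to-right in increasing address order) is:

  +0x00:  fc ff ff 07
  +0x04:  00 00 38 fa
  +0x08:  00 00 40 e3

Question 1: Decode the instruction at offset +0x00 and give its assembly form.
+0x00: fc ff ff 07 ⇒ word 0x07fffffc (little)
  top 7b → 0x3 → goto [J]
  imm: (w>>0)&0x1ffffff=0x1fffffc (s25→-4) → -4

goto -4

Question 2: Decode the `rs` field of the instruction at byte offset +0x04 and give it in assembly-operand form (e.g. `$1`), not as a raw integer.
$7

@+04  little-endian(00 00 38 fa) = 0xfa380000
  op=0xfa380000>>25=0x7d ⇒ shr (RR)
  rd@[24:22]=0x0 ⇒ $0
  rs@[21:19]=0x7 ⇒ $7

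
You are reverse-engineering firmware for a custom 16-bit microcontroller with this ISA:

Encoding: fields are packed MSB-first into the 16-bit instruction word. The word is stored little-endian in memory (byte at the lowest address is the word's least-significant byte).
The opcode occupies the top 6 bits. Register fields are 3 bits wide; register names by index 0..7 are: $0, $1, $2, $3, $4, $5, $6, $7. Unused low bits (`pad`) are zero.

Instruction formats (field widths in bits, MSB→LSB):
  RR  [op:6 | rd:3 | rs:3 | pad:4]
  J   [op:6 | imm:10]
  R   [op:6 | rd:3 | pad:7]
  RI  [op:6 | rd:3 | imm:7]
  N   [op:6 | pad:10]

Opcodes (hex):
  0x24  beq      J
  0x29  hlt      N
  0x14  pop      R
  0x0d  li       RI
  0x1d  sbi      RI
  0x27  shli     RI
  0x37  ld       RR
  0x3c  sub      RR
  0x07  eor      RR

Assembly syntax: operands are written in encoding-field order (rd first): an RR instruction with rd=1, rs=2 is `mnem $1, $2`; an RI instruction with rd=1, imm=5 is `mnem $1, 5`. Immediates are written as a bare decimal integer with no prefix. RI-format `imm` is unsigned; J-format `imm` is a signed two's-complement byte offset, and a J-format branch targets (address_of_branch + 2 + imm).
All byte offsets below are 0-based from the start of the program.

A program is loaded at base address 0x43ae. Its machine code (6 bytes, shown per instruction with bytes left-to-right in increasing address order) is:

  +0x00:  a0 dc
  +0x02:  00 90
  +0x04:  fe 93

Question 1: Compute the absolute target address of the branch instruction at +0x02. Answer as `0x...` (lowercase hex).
@+02  little-endian(00 90) = 0x9000
  op=0x9000>>10=0x24 ⇒ beq (J)
  [9:0] imm=0 = 0
  target = base 0x43ae + off 0x02 + 2 + imm 0 = 0x43b2

0x43b2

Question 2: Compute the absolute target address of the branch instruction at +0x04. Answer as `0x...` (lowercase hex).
off 0x04: read fe 93 as little → 0x93fe
  top 6b → 0x24 → beq [J]
  [9:0] imm=1022 (s10→-2) = -2
  target = base 0x43ae + off 0x04 + 2 + imm -2 = 0x43b2

0x43b2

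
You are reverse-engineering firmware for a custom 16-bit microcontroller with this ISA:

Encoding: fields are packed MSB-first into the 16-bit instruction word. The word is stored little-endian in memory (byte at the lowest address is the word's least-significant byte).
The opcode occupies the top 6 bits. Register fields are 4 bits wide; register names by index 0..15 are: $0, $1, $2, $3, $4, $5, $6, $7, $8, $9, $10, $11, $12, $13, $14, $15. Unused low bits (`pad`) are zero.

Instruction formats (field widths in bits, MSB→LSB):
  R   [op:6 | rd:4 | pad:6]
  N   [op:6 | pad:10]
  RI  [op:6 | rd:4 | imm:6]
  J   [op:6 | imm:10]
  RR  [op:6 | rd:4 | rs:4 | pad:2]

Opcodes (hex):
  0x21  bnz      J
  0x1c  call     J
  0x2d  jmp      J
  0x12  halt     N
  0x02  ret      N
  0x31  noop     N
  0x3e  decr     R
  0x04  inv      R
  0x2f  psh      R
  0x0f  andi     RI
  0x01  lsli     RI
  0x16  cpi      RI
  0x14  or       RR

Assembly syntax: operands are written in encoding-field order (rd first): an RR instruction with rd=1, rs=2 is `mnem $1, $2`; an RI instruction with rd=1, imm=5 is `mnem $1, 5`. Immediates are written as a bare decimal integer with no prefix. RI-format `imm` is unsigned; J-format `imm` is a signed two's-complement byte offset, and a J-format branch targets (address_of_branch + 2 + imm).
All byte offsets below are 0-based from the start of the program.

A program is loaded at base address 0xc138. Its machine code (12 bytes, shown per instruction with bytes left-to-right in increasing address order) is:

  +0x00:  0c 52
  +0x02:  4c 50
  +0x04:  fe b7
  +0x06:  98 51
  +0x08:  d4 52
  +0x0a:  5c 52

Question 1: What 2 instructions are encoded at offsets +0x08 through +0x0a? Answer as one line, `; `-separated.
off 0x08: read d4 52 as little → 0x52d4
  top 6b → 0x14 → or [RR]
  rd@[9:6]=0xb ⇒ $11
  rs@[5:2]=0x5 ⇒ $5
off 0x0a: read 5c 52 as little → 0x525c
  top 6b → 0x14 → or [RR]
  rd@[9:6]=0x9 ⇒ $9
  rs@[5:2]=0x7 ⇒ $7

or $11, $5; or $9, $7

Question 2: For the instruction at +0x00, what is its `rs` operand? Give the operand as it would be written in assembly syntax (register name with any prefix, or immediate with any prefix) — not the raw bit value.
$3

@+00  little-endian(0c 52) = 0x520c
  top 6b → 0x14 → or [RR]
  rd@[9:6]=0x8 ⇒ $8
  rs@[5:2]=0x3 ⇒ $3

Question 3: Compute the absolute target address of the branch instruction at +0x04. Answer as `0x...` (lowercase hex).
0xc13c

[04] fe b7 → 0xb7fe
  opcode bits[15:10]=0x2d: jmp/J
  imm@[9:0]=0x3fe (s10→-2) ⇒ -2
  target = base 0xc138 + off 0x04 + 2 + imm -2 = 0xc13c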